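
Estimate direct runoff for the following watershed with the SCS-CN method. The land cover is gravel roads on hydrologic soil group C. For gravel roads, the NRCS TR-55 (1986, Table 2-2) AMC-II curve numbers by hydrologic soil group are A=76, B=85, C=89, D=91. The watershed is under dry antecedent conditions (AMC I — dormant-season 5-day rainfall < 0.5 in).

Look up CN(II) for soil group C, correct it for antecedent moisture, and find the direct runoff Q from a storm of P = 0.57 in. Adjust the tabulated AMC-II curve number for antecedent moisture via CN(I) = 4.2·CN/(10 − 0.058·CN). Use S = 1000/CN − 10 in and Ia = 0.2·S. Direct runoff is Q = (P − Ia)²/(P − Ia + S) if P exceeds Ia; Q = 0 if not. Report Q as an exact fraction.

Q = 0 in ≈ 0.000 in

NRCS table: gravel roads, soil group C → CN(II) = 89
CN(I) from CN(II)=89: (4.2·89)/(10 − 0.058·89) = 186900/2419 ≈ 77.263
Max retention: S = 1000/(186900/2419) − 10 = 5500/1869 in (≈ 2.943 in)
Ia = 0.2S: 0.2·2.943 = 0.589 in (exactly 1100/1869)
P = 0.570 ≤ Ia = 0.589 in: entire storm abstracted, Q = 0.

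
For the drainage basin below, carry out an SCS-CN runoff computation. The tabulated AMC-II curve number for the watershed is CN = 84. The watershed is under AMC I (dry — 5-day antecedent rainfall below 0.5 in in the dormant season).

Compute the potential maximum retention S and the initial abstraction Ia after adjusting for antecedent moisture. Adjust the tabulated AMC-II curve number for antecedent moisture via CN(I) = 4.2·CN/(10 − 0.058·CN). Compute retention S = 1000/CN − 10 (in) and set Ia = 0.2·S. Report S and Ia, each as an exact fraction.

S = 2000/441 in ≈ 4.535 in; Ia = 400/441 in ≈ 0.907 in

Adjust CN=84 to AMC I: 4.2·84/(10 − 0.058·84) → (1764/5) ÷ (641/125) = 44100/641 ≈ 68.799
Retention S: 1000/CN − 10 with CN=68.799 → S = 2000/441 ≈ 4.535 in
Initial abstraction Ia = S/5 = (2000/441)/5 = 400/441 ≈ 0.907 in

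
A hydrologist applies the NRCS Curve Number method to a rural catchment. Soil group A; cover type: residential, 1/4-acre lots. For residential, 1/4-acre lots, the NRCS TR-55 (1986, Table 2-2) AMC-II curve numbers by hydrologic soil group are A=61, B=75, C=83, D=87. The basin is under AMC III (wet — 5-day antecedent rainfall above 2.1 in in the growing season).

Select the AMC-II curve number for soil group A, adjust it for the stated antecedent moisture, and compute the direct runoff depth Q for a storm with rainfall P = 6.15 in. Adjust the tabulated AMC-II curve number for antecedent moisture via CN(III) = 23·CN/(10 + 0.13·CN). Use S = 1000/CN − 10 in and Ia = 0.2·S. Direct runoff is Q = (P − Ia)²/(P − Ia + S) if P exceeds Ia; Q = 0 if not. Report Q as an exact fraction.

Q = 8213088987/2197743380 in ≈ 3.737 in

NRCS table: residential, 1/4-acre lots, soil group A → CN(II) = 61
Adjust CN=61 to AMC III: 23·61/(10 + 0.13·61) → 1403 ÷ (1793/100) = 140300/1793 ≈ 78.249
Max retention: S = 1000/(140300/1793) − 10 = 3900/1403 in (≈ 2.780 in)
Ia = 0.2S: 0.2·2.780 = 0.556 in (exactly 780/1403)
Since P=6.150 > Ia=0.556: effective rainfall P−Ia = 156969/28060 in
Q = (156969/28060)²/((156969/28060) + 3900/1403) = (24639266961/787363600)/(234969/28060) = 8213088987/2197743380 in ≈ 3.737 in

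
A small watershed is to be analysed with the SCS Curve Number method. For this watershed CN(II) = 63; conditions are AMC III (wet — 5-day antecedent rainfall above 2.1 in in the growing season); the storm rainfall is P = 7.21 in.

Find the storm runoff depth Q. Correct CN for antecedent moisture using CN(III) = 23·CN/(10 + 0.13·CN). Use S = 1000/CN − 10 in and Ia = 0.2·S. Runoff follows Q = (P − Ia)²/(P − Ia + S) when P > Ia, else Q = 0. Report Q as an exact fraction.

Wet (AMC III): CN(III) = 23·63/(10 + 0.13·63) = 1449/(1819/100) = 144900/1819 ≈ 79.659
Max retention: S = 1000/(144900/1819) − 10 = 3700/1449 in (≈ 2.553 in)
Ia = 0.2S: 0.2·2.553 = 0.511 in (exactly 740/1449)
Since P=7.210 > Ia=0.511: effective rainfall P−Ia = 970729/144900 in
Runoff Q = (P−Ia)²/(P−Ia+S) = (6.699)²/(6.699+2.553) = 942314791441/194271632100 ≈ 4.851 in

Q = 942314791441/194271632100 in ≈ 4.851 in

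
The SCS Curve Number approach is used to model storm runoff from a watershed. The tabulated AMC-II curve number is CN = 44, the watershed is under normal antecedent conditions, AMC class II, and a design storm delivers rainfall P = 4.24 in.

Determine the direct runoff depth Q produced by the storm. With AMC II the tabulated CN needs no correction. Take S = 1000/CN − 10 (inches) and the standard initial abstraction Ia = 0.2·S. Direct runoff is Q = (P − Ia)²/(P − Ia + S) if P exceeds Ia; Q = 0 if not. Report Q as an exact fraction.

AMC II — tabulated CN = 44 applies directly.
Max retention: S = 1000/44 − 10 = 140/11 in (≈ 12.727 in)
Initial abstraction Ia = S/5 = (140/11)/5 = 28/11 ≈ 2.545 in
Excess rainfall: 4.240 − 2.545 = 1.695 in; P > Ia so Q > 0
Q = (466/275)²/((466/275) + 140/11) = (217156/75625)/(3966/275) = 108578/545325 in ≈ 0.199 in

Q = 108578/545325 in ≈ 0.199 in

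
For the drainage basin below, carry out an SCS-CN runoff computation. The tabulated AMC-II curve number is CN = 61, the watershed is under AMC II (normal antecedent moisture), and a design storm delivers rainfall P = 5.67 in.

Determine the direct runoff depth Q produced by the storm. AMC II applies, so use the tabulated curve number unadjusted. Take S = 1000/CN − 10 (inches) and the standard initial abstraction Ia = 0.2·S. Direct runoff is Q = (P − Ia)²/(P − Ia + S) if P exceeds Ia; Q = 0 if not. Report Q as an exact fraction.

AMC II — tabulated CN = 61 applies directly.
Max retention: S = 1000/61 − 10 = 390/61 in (≈ 6.393 in)
Ia = 0.2S: 0.2·6.393 = 1.279 in (exactly 78/61)
Excess rainfall: 5.670 − 1.279 = 4.391 in; P > Ia so Q > 0
Runoff Q = (P−Ia)²/(P−Ia+S) = (4.391)²/(4.391+6.393) = 239181123/133766900 ≈ 1.788 in

Q = 239181123/133766900 in ≈ 1.788 in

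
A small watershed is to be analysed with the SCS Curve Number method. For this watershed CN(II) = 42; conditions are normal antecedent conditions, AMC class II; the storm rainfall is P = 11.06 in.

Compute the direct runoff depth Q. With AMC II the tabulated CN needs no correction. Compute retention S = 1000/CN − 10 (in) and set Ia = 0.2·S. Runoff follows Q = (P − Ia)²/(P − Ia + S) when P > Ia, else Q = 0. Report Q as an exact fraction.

Q = 75916369/24373650 in ≈ 3.115 in

AMC II — tabulated CN = 42 applies directly.
Retention S: 1000/CN − 10 with CN=42.000 → S = 290/21 ≈ 13.810 in
Ia = 0.2S: 0.2·13.810 = 2.762 in (exactly 58/21)
P − Ia = 11.060 − 2.762 = 8713/1050 ≈ 8.298 in (> 0, runoff occurs)
Runoff Q = (P−Ia)²/(P−Ia+S) = (8.298)²/(8.298+13.810) = 75916369/24373650 ≈ 3.115 in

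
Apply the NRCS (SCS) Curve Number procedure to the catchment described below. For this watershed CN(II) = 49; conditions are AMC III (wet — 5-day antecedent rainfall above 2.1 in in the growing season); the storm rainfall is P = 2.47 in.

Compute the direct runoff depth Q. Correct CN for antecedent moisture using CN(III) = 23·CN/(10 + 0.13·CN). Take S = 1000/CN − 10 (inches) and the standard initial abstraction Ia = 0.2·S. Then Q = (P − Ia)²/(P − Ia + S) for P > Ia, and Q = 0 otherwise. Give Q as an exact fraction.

Q = 31106024161/77353786300 in ≈ 0.402 in

Adjust CN=49 to AMC III: 23·49/(10 + 0.13·49) → 1127 ÷ (1637/100) = 112700/1637 ≈ 68.845
Max retention: S = 1000/(112700/1637) − 10 = 5100/1127 in (≈ 4.525 in)
Initial abstraction Ia = S/5 = (5100/1127)/5 = 1020/1127 ≈ 0.905 in
P − Ia = 2.470 − 0.905 = 176369/112700 ≈ 1.565 in (> 0, runoff occurs)
Q = (176369/112700)²/((176369/112700) + 5100/1127) = (31106024161/12701290000)/(686369/112700) = 31106024161/77353786300 in ≈ 0.402 in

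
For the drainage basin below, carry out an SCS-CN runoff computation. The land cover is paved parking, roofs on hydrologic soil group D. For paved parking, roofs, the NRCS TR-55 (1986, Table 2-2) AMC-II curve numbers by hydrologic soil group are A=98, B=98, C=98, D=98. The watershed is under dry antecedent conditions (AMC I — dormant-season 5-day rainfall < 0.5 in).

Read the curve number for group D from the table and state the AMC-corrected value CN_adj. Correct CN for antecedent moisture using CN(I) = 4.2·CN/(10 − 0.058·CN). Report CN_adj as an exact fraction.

CN_adj = 102900/1079 ≈ 95.366

NRCS table: paved parking, roofs, soil group D → CN(II) = 98
Adjust CN=98 to AMC I: 4.2·98/(10 − 0.058·98) → (2058/5) ÷ (1079/250) = 102900/1079 ≈ 95.366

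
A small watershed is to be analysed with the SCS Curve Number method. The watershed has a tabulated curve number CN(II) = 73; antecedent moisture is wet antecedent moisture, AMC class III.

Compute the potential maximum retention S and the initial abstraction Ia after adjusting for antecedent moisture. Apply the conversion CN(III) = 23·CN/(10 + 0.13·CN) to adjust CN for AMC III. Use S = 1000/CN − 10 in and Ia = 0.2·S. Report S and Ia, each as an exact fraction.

S = 2700/1679 in ≈ 1.608 in; Ia = 540/1679 in ≈ 0.322 in

Wet (AMC III): CN(III) = 23·73/(10 + 0.13·73) = 1679/(1949/100) = 167900/1949 ≈ 86.147
S = 1000/(167900/1949) − 10 = 2700/1679 in ≈ 1.608 in
Ia = 0.2·(2700/1679) = 540/1679 in ≈ 0.322 in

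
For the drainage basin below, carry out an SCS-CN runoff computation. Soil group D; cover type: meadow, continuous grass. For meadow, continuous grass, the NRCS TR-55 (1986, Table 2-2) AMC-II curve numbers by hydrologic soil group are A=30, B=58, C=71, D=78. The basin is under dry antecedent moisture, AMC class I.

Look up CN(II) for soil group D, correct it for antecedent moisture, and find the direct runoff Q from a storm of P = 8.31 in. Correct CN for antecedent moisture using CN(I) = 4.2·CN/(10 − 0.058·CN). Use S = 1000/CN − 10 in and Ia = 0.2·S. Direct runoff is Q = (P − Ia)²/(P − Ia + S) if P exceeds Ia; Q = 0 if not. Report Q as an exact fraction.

NRCS table: meadow, continuous grass, soil group D → CN(II) = 78
Dry (AMC I): CN(I) = 4.2·78/(10 − 0.058·78) = (1638/5)/(1369/250) = 81900/1369 ≈ 59.825
Retention S: 1000/CN − 10 with CN=59.825 → S = 5500/819 ≈ 6.716 in
Ia = 0.2S: 0.2·6.716 = 1.343 in (exactly 1100/819)
Since P=8.310 > Ia=1.343: effective rainfall P−Ia = 570589/81900 in
Runoff Q = (P−Ia)²/(P−Ia+S) = (6.967)²/(6.967+6.716) = 325571806921/91776239100 ≈ 3.547 in

Q = 325571806921/91776239100 in ≈ 3.547 in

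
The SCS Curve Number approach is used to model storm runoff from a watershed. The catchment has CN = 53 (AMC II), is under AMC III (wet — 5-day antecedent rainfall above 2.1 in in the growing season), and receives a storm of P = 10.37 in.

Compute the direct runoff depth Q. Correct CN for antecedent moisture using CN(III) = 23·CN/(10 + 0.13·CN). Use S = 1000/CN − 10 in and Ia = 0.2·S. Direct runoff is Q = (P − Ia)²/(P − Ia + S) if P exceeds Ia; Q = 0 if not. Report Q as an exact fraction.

Q = 1369141030609/199928555700 in ≈ 6.848 in

CN(III) from CN(II)=53: (23·53)/(10 + 0.13·53) = 121900/1689 ≈ 72.173
Max retention: S = 1000/(121900/1689) − 10 = 4700/1219 in (≈ 3.856 in)
Ia = 0.2·(4700/1219) = 940/1219 in ≈ 0.771 in
P − Ia = 10.370 − 0.771 = 1170103/121900 ≈ 9.599 in (> 0, runoff occurs)
Q = (1170103/121900)²/((1170103/121900) + 4700/1219) = (1369141030609/14859610000)/(1640103/121900) = 1369141030609/199928555700 in ≈ 6.848 in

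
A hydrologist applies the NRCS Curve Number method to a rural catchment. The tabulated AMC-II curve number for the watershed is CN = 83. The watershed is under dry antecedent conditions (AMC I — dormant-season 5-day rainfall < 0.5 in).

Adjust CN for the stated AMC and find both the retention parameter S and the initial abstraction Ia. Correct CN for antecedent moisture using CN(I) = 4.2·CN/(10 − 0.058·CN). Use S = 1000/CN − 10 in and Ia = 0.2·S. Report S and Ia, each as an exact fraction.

CN(I) from CN(II)=83: (4.2·83)/(10 − 0.058·83) = 174300/2593 ≈ 67.219
S = 1000/(174300/2593) − 10 = 8500/1743 in ≈ 4.877 in
Ia = 0.2·(8500/1743) = 1700/1743 in ≈ 0.975 in

S = 8500/1743 in ≈ 4.877 in; Ia = 1700/1743 in ≈ 0.975 in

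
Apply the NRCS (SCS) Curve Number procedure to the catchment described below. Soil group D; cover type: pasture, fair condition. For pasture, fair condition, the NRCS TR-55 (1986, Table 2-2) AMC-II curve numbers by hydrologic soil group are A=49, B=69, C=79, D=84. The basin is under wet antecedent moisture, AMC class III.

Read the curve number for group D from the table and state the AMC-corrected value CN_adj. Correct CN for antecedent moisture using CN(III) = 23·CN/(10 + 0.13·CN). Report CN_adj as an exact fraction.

CN_adj = 48300/523 ≈ 92.352

NRCS table: pasture, fair condition, soil group D → CN(II) = 84
CN(III) from CN(II)=84: (23·84)/(10 + 0.13·84) = 48300/523 ≈ 92.352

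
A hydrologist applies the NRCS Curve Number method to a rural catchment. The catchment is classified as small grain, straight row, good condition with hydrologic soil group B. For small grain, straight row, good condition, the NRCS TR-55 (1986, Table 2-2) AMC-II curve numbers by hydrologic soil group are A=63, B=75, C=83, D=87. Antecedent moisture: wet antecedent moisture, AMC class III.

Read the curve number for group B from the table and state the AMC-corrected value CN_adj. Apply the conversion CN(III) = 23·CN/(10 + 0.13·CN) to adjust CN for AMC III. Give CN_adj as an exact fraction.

NRCS table: small grain, straight row, good condition, soil group B → CN(II) = 75
Adjust CN=75 to AMC III: 23·75/(10 + 0.13·75) → 1725 ÷ (79/4) = 6900/79 ≈ 87.342

CN_adj = 6900/79 ≈ 87.342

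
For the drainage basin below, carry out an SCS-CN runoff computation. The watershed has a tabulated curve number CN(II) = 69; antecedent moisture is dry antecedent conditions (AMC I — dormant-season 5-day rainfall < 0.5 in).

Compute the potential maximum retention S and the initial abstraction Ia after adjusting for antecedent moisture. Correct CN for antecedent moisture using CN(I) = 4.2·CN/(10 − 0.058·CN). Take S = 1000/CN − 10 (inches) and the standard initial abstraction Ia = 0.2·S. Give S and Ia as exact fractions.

S = 15500/1449 in ≈ 10.697 in; Ia = 3100/1449 in ≈ 2.139 in

Dry (AMC I): CN(I) = 4.2·69/(10 − 0.058·69) = (1449/5)/(2999/500) = 144900/2999 ≈ 48.316
Max retention: S = 1000/(144900/2999) − 10 = 15500/1449 in (≈ 10.697 in)
Ia = 0.2S: 0.2·10.697 = 2.139 in (exactly 3100/1449)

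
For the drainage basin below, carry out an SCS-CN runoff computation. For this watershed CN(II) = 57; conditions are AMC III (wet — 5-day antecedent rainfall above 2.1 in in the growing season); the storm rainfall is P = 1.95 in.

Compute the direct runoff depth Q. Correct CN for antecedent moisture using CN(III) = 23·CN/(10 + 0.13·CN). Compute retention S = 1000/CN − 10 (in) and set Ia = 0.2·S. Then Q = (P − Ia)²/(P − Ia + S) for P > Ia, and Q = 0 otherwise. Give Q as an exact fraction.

Q = 1151177041/3144538380 in ≈ 0.366 in

Wet (AMC III): CN(III) = 23·57/(10 + 0.13·57) = 1311/(1741/100) = 131100/1741 ≈ 75.302
Max retention: S = 1000/(131100/1741) − 10 = 4300/1311 in (≈ 3.280 in)
Ia = 0.2S: 0.2·3.280 = 0.656 in (exactly 860/1311)
Excess rainfall: 1.950 − 0.656 = 1.294 in; P > Ia so Q > 0
Q: (33929/26220)² ÷ (119929/26220) = 1151177041/3144538380 in (≈ 0.366 in)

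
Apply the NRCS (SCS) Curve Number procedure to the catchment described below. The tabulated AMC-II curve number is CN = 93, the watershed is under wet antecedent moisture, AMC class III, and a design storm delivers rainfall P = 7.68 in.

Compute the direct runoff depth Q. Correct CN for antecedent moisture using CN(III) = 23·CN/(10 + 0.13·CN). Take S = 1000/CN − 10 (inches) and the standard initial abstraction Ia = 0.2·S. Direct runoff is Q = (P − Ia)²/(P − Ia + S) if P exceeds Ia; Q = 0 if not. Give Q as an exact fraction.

Adjust CN=93 to AMC III: 23·93/(10 + 0.13·93) → 2139 ÷ (2209/100) = 213900/2209 ≈ 96.831
S = 1000/(213900/2209) − 10 = 700/2139 in ≈ 0.327 in
Ia = 0.2S: 0.2·0.327 = 0.065 in (exactly 140/2139)
Excess rainfall: 7.680 − 0.065 = 7.615 in; P > Ia so Q > 0
Runoff Q = (P−Ia)²/(P−Ia+S) = (7.615)²/(7.615+0.327) = 10362629209/1419386925 ≈ 7.301 in

Q = 10362629209/1419386925 in ≈ 7.301 in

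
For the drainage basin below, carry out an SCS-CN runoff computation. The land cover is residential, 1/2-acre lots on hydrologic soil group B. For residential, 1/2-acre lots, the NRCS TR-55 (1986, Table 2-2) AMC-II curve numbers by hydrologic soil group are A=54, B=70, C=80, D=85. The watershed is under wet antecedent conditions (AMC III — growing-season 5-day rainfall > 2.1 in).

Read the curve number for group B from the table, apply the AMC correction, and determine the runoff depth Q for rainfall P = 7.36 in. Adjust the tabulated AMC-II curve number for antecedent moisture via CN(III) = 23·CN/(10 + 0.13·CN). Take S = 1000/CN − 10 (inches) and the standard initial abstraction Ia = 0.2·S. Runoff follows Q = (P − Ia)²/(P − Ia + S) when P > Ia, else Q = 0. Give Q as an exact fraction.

NRCS table: residential, 1/2-acre lots, soil group B → CN(II) = 70
Wet (AMC III): CN(III) = 23·70/(10 + 0.13·70) = 1610/(191/10) = 16100/191 ≈ 84.293
S = 1000/(16100/191) − 10 = 300/161 in ≈ 1.863 in
Ia = 0.2·(300/161) = 60/161 in ≈ 0.373 in
Excess rainfall: 7.360 − 0.373 = 6.987 in; P > Ia so Q > 0
Q = (28124/4025)²/((28124/4025) + 300/161) = (790959376/16200625)/(35624/4025) = 98869922/17923325 in ≈ 5.516 in

Q = 98869922/17923325 in ≈ 5.516 in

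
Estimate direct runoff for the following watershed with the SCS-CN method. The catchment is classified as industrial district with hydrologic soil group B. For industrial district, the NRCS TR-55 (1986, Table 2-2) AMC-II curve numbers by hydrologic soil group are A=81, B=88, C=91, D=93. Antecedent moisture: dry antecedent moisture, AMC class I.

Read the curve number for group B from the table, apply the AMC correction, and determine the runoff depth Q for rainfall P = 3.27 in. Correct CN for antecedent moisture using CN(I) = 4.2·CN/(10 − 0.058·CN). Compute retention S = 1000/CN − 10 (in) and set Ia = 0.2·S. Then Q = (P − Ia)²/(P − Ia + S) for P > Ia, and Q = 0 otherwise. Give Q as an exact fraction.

Q = 407192041/347878300 in ≈ 1.171 in

NRCS table: industrial district, soil group B → CN(II) = 88
Adjust CN=88 to AMC I: 4.2·88/(10 − 0.058·88) → (1848/5) ÷ (612/125) = 3850/51 ≈ 75.490
Max retention: S = 1000/(3850/51) − 10 = 250/77 in (≈ 3.247 in)
Ia = 0.2·(250/77) = 50/77 in ≈ 0.649 in
Since P=3.270 > Ia=0.649: effective rainfall P−Ia = 20179/7700 in
Q = (20179/7700)²/((20179/7700) + 250/77) = (407192041/59290000)/(45179/7700) = 407192041/347878300 in ≈ 1.171 in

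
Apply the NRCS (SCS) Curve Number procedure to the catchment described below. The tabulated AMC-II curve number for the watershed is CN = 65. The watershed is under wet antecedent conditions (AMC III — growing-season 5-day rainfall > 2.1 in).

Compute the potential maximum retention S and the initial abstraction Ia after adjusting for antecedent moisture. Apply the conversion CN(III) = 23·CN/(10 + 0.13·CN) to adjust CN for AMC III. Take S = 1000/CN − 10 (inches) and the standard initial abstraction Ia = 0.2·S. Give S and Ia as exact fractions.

CN(III) from CN(II)=65: (23·65)/(10 + 0.13·65) = 29900/369 ≈ 81.030
Max retention: S = 1000/(29900/369) − 10 = 700/299 in (≈ 2.341 in)
Ia = 0.2S: 0.2·2.341 = 0.468 in (exactly 140/299)

S = 700/299 in ≈ 2.341 in; Ia = 140/299 in ≈ 0.468 in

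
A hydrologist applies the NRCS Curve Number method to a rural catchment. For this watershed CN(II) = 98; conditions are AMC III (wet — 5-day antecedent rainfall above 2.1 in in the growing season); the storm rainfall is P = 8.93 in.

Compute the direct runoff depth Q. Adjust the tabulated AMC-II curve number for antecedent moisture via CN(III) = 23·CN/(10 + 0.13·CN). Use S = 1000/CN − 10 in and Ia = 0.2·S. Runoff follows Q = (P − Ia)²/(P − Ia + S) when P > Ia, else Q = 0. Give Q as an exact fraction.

Q = 1008841456921/114324119700 in ≈ 8.824 in

Adjust CN=98 to AMC III: 23·98/(10 + 0.13·98) → 2254 ÷ (1137/50) = 112700/1137 ≈ 99.120
Retention S: 1000/CN − 10 with CN=99.120 → S = 100/1127 ≈ 0.089 in
Ia = 0.2·(100/1127) = 20/1127 in ≈ 0.018 in
P − Ia = 8.930 − 0.018 = 1004411/112700 ≈ 8.912 in (> 0, runoff occurs)
Runoff Q = (P−Ia)²/(P−Ia+S) = (8.912)²/(8.912+0.089) = 1008841456921/114324119700 ≈ 8.824 in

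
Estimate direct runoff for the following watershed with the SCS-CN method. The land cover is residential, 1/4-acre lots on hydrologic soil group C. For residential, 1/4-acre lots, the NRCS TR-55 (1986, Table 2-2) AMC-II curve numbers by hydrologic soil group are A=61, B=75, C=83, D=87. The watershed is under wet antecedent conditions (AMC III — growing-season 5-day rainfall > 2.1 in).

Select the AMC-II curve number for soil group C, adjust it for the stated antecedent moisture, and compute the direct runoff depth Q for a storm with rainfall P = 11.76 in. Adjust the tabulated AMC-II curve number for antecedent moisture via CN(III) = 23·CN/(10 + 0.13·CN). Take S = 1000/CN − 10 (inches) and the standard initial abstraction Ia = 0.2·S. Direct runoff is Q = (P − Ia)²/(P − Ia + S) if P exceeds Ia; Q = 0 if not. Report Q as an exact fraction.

NRCS table: residential, 1/4-acre lots, soil group C → CN(II) = 83
CN(III) from CN(II)=83: (23·83)/(10 + 0.13·83) = 190900/2079 ≈ 91.823
Retention S: 1000/CN − 10 with CN=91.823 → S = 1700/1909 ≈ 0.891 in
Ia = 0.2S: 0.2·0.891 = 0.178 in (exactly 340/1909)
P − Ia = 11.760 − 0.178 = 552746/47725 ≈ 11.582 in (> 0, runoff occurs)
Q = (552746/47725)²/((552746/47725) + 1700/1909) = (305528140516/2277675625)/(595246/47725) = 152764070258/14204057675 in ≈ 10.755 in

Q = 152764070258/14204057675 in ≈ 10.755 in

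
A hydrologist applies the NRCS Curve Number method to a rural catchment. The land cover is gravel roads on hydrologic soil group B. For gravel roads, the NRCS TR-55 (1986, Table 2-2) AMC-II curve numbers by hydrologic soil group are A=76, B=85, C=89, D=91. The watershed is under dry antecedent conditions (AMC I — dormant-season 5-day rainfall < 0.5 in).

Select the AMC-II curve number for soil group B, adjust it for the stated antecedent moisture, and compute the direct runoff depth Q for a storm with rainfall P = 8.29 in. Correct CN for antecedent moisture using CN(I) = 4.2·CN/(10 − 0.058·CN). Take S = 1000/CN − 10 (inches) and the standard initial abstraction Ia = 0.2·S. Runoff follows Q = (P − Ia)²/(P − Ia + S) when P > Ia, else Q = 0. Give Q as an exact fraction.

Q = 7858999801/1649946900 in ≈ 4.763 in

NRCS table: gravel roads, soil group B → CN(II) = 85
CN(I) from CN(II)=85: (4.2·85)/(10 − 0.058·85) = 11900/169 ≈ 70.414
Retention S: 1000/CN − 10 with CN=70.414 → S = 500/119 ≈ 4.202 in
Initial abstraction Ia = S/5 = (500/119)/5 = 100/119 ≈ 0.840 in
P − Ia = 8.290 − 0.840 = 88651/11900 ≈ 7.450 in (> 0, runoff occurs)
Runoff Q = (P−Ia)²/(P−Ia+S) = (7.450)²/(7.450+4.202) = 7858999801/1649946900 ≈ 4.763 in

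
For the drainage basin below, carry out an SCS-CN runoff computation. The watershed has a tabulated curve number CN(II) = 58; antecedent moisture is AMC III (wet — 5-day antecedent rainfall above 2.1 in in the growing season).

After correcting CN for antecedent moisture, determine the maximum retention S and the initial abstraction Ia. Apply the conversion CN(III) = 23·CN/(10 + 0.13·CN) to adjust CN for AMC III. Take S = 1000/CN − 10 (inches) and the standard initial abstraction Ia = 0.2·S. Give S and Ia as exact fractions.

Adjust CN=58 to AMC III: 23·58/(10 + 0.13·58) → 1334 ÷ (877/50) = 66700/877 ≈ 76.055
S = 1000/(66700/877) − 10 = 2100/667 in ≈ 3.148 in
Initial abstraction Ia = S/5 = (2100/667)/5 = 420/667 ≈ 0.630 in

S = 2100/667 in ≈ 3.148 in; Ia = 420/667 in ≈ 0.630 in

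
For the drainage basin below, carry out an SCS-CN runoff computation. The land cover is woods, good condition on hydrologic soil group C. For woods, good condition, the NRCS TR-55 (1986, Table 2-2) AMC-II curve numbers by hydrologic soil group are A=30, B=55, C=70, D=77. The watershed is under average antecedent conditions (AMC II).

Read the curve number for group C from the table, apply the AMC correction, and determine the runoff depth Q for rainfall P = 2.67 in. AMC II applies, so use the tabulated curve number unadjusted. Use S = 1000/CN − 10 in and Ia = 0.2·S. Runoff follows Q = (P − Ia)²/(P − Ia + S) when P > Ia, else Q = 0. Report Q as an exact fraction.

NRCS table: woods, good condition, soil group C → CN(II) = 70
AMC II — tabulated CN = 70 applies directly.
S = 1000/70 − 10 = 30/7 in ≈ 4.286 in
Initial abstraction Ia = S/5 = (30/7)/5 = 6/7 ≈ 0.857 in
Excess rainfall: 2.670 − 0.857 = 1.813 in; P > Ia so Q > 0
Q = (1269/700)²/((1269/700) + 30/7) = (1610361/490000)/(4269/700) = 536787/996100 in ≈ 0.539 in

Q = 536787/996100 in ≈ 0.539 in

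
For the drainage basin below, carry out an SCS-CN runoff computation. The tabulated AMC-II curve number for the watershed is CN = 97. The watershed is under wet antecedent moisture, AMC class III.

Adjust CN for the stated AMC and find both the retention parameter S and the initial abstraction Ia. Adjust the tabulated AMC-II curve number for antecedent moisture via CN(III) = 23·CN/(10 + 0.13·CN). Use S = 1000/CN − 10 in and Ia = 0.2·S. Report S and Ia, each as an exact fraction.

S = 300/2231 in ≈ 0.134 in; Ia = 60/2231 in ≈ 0.027 in

Adjust CN=97 to AMC III: 23·97/(10 + 0.13·97) → 2231 ÷ (2261/100) = 223100/2261 ≈ 98.673
Retention S: 1000/CN − 10 with CN=98.673 → S = 300/2231 ≈ 0.134 in
Ia = 0.2S: 0.2·0.134 = 0.027 in (exactly 60/2231)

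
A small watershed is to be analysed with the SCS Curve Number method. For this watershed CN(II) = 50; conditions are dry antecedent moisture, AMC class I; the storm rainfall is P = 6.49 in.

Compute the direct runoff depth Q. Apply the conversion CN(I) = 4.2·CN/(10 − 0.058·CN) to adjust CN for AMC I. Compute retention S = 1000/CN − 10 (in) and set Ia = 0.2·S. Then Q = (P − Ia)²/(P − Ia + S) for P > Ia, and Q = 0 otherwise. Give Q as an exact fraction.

Q = 13169641/112620900 in ≈ 0.117 in

CN(I) from CN(II)=50: (4.2·50)/(10 − 0.058·50) = 2100/71 ≈ 29.577
Retention S: 1000/CN − 10 with CN=29.577 → S = 500/21 ≈ 23.810 in
Ia = 0.2S: 0.2·23.810 = 4.762 in (exactly 100/21)
Since P=6.490 > Ia=4.762: effective rainfall P−Ia = 3629/2100 in
Runoff Q = (P−Ia)²/(P−Ia+S) = (1.728)²/(1.728+23.810) = 13169641/112620900 ≈ 0.117 in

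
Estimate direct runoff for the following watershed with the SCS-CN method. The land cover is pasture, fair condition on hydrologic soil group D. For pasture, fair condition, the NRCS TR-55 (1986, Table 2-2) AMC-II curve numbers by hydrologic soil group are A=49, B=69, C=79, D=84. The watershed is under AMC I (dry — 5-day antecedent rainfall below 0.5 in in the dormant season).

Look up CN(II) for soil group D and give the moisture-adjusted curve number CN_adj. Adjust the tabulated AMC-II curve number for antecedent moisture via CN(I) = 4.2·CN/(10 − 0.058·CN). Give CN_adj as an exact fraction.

NRCS table: pasture, fair condition, soil group D → CN(II) = 84
CN(I) from CN(II)=84: (4.2·84)/(10 − 0.058·84) = 44100/641 ≈ 68.799

CN_adj = 44100/641 ≈ 68.799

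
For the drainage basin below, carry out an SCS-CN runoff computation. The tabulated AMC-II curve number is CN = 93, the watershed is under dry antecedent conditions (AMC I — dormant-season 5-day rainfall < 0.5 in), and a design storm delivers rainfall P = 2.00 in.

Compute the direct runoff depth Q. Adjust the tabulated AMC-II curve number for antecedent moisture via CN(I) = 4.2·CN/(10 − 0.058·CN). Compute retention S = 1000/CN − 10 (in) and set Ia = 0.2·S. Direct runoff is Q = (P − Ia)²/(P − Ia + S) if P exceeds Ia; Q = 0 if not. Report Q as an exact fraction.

Q = 104882/133641 in ≈ 0.785 in

CN(I) from CN(II)=93: (4.2·93)/(10 − 0.058·93) = 27900/329 ≈ 84.802
Max retention: S = 1000/(27900/329) − 10 = 500/279 in (≈ 1.792 in)
Ia = 0.2S: 0.2·1.792 = 0.358 in (exactly 100/279)
Since P=2.000 > Ia=0.358: effective rainfall P−Ia = 458/279 in
Runoff Q = (P−Ia)²/(P−Ia+S) = (1.642)²/(1.642+1.792) = 104882/133641 ≈ 0.785 in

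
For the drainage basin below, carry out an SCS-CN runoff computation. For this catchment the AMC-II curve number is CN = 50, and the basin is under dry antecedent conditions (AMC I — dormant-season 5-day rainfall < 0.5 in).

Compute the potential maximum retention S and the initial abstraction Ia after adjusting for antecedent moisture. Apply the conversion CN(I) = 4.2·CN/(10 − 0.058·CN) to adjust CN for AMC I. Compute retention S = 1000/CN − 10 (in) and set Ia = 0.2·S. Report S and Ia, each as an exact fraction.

S = 500/21 in ≈ 23.810 in; Ia = 100/21 in ≈ 4.762 in

Dry (AMC I): CN(I) = 4.2·50/(10 − 0.058·50) = 210/(71/10) = 2100/71 ≈ 29.577
Max retention: S = 1000/(2100/71) − 10 = 500/21 in (≈ 23.810 in)
Initial abstraction Ia = S/5 = (500/21)/5 = 100/21 ≈ 4.762 in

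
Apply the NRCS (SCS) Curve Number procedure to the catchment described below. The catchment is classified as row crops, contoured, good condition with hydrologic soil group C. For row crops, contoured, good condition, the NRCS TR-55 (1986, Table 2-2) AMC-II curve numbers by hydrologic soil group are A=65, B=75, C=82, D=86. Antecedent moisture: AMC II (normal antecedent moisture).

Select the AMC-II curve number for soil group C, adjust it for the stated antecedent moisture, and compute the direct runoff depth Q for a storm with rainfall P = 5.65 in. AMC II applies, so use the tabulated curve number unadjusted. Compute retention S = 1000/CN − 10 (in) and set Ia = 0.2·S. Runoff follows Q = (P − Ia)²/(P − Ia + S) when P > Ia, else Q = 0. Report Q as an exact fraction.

Q = 18258529/4979860 in ≈ 3.666 in

NRCS table: row crops, contoured, good condition, soil group C → CN(II) = 82
CN(II) = 82; AMC II needs no correction.
Max retention: S = 1000/82 − 10 = 90/41 in (≈ 2.195 in)
Ia = 0.2S: 0.2·2.195 = 0.439 in (exactly 18/41)
Since P=5.650 > Ia=0.439: effective rainfall P−Ia = 4273/820 in
Q: (4273/820)² ÷ (6073/820) = 18258529/4979860 in (≈ 3.666 in)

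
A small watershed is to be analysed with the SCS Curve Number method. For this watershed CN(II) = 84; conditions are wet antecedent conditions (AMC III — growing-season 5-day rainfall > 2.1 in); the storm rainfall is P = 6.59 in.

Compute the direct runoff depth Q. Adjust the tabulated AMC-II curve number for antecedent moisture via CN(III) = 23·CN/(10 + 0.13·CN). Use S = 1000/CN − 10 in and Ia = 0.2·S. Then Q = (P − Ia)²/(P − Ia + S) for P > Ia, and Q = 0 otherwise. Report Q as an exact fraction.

Q = 96284228209/16919345100 in ≈ 5.691 in

Wet (AMC III): CN(III) = 23·84/(10 + 0.13·84) = 1932/(523/25) = 48300/523 ≈ 92.352
S = 1000/(48300/523) − 10 = 400/483 in ≈ 0.828 in
Ia = 0.2S: 0.2·0.828 = 0.166 in (exactly 80/483)
P − Ia = 6.590 − 0.166 = 310297/48300 ≈ 6.424 in (> 0, runoff occurs)
Q: (310297/48300)² ÷ (350297/48300) = 96284228209/16919345100 in (≈ 5.691 in)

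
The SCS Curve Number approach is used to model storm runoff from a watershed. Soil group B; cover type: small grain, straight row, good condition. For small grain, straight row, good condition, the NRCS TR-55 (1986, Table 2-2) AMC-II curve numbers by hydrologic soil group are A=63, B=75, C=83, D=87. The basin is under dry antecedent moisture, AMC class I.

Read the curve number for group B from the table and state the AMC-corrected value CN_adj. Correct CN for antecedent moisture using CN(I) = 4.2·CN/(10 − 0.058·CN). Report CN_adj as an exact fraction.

NRCS table: small grain, straight row, good condition, soil group B → CN(II) = 75
Dry (AMC I): CN(I) = 4.2·75/(10 − 0.058·75) = 315/(113/20) = 6300/113 ≈ 55.752

CN_adj = 6300/113 ≈ 55.752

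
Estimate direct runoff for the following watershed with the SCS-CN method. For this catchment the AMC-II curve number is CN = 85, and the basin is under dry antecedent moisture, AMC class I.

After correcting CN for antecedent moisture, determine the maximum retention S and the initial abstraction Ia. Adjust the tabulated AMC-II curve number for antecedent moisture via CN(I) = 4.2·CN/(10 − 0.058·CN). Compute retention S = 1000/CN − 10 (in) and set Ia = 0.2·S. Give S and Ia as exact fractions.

S = 500/119 in ≈ 4.202 in; Ia = 100/119 in ≈ 0.840 in

CN(I) from CN(II)=85: (4.2·85)/(10 − 0.058·85) = 11900/169 ≈ 70.414
Max retention: S = 1000/(11900/169) − 10 = 500/119 in (≈ 4.202 in)
Ia = 0.2·(500/119) = 100/119 in ≈ 0.840 in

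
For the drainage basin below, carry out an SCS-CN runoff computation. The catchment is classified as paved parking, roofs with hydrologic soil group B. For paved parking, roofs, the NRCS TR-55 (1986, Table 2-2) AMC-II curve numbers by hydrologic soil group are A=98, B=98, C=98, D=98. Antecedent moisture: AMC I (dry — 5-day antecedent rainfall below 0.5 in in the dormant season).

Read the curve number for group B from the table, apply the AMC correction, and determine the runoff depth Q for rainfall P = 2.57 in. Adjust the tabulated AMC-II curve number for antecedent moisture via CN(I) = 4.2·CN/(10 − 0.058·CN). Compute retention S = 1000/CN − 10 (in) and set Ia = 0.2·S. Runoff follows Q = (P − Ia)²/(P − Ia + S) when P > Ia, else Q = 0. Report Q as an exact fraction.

NRCS table: paved parking, roofs, soil group B → CN(II) = 98
CN(I) from CN(II)=98: (4.2·98)/(10 − 0.058·98) = 102900/1079 ≈ 95.366
Max retention: S = 1000/(102900/1079) − 10 = 500/1029 in (≈ 0.486 in)
Initial abstraction Ia = S/5 = (500/1029)/5 = 100/1029 ≈ 0.097 in
Excess rainfall: 2.570 − 0.097 = 2.473 in; P > Ia so Q > 0
Runoff Q = (P−Ia)²/(P−Ia+S) = (2.473)²/(2.473+0.486) = 64746329209/31328213700 ≈ 2.067 in

Q = 64746329209/31328213700 in ≈ 2.067 in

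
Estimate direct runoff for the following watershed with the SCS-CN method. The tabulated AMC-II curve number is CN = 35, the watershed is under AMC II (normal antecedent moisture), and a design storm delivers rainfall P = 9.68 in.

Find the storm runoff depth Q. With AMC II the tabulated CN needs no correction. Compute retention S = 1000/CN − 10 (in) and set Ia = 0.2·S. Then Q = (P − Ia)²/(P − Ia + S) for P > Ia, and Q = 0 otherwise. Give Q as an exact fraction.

Average conditions: CN = 35 (no AMC adjustment).
S = 1000/35 − 10 = 130/7 in ≈ 18.571 in
Ia = 0.2·(130/7) = 26/7 in ≈ 3.714 in
Excess rainfall: 9.680 − 3.714 = 5.966 in; P > Ia so Q > 0
Runoff Q = (P−Ia)²/(P−Ia+S) = (5.966)²/(5.966+18.571) = 544968/375725 ≈ 1.450 in

Q = 544968/375725 in ≈ 1.450 in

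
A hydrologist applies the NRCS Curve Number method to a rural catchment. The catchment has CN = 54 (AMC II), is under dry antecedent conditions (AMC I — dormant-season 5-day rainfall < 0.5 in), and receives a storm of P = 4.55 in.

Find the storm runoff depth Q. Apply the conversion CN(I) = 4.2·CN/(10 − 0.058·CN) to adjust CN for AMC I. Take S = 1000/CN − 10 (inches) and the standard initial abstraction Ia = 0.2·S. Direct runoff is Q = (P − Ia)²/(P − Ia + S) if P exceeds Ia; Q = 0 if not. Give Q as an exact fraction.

Dry (AMC I): CN(I) = 4.2·54/(10 − 0.058·54) = (1134/5)/(1717/250) = 56700/1717 ≈ 33.023
Retention S: 1000/CN − 10 with CN=33.023 → S = 11500/567 ≈ 20.282 in
Initial abstraction Ia = S/5 = (11500/567)/5 = 2300/567 ≈ 4.056 in
P − Ia = 4.550 − 4.056 = 5597/11340 ≈ 0.494 in (> 0, runoff occurs)
Q = (5597/11340)²/((5597/11340) + 11500/567) = (31326409/128595600)/(235597/11340) = 31326409/2671669980 in ≈ 0.012 in

Q = 31326409/2671669980 in ≈ 0.012 in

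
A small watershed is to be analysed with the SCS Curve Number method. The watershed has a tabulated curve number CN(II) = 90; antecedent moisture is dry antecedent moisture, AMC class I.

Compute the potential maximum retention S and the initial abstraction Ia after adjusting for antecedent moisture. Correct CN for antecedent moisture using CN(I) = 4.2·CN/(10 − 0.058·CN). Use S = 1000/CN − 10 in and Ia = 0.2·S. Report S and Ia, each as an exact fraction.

S = 500/189 in ≈ 2.646 in; Ia = 100/189 in ≈ 0.529 in

Dry (AMC I): CN(I) = 4.2·90/(10 − 0.058·90) = 378/(239/50) = 18900/239 ≈ 79.079
S = 1000/(18900/239) − 10 = 500/189 in ≈ 2.646 in
Ia = 0.2S: 0.2·2.646 = 0.529 in (exactly 100/189)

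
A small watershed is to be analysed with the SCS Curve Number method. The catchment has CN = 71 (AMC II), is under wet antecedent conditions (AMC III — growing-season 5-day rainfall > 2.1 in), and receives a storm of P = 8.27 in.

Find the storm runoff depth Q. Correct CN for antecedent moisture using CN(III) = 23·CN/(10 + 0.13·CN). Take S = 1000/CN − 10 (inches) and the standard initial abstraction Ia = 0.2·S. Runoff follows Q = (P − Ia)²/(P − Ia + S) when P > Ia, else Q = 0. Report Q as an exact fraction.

Q = 1670532985081/258420780300 in ≈ 6.464 in

Wet (AMC III): CN(III) = 23·71/(10 + 0.13·71) = 1633/(1923/100) = 163300/1923 ≈ 84.919
Retention S: 1000/CN − 10 with CN=84.919 → S = 2900/1633 ≈ 1.776 in
Ia = 0.2·(2900/1633) = 580/1633 in ≈ 0.355 in
Since P=8.270 > Ia=0.355: effective rainfall P−Ia = 1292491/163300 in
Q: (1292491/163300)² ÷ (1582491/163300) = 1670532985081/258420780300 in (≈ 6.464 in)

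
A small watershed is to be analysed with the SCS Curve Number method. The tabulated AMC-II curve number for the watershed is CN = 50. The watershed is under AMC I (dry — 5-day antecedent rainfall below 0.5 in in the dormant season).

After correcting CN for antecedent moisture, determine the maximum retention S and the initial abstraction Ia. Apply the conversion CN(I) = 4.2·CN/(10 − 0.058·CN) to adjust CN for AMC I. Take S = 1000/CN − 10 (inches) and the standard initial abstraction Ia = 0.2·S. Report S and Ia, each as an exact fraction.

Adjust CN=50 to AMC I: 4.2·50/(10 − 0.058·50) → 210 ÷ (71/10) = 2100/71 ≈ 29.577
Max retention: S = 1000/(2100/71) − 10 = 500/21 in (≈ 23.810 in)
Ia = 0.2S: 0.2·23.810 = 4.762 in (exactly 100/21)

S = 500/21 in ≈ 23.810 in; Ia = 100/21 in ≈ 4.762 in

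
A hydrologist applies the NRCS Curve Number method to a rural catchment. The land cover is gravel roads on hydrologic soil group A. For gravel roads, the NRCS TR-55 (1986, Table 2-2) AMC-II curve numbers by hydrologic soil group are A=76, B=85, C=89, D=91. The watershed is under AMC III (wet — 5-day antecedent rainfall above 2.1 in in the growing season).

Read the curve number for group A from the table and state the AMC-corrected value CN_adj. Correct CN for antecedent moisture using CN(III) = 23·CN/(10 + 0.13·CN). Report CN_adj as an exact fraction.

NRCS table: gravel roads, soil group A → CN(II) = 76
CN(III) from CN(II)=76: (23·76)/(10 + 0.13·76) = 43700/497 ≈ 87.928

CN_adj = 43700/497 ≈ 87.928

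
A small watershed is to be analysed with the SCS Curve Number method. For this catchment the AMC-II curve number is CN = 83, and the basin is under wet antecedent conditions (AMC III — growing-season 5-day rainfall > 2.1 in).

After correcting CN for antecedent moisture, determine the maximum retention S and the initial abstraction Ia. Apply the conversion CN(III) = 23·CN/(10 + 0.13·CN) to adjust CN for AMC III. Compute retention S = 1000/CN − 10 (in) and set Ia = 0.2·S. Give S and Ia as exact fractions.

S = 1700/1909 in ≈ 0.891 in; Ia = 340/1909 in ≈ 0.178 in

CN(III) from CN(II)=83: (23·83)/(10 + 0.13·83) = 190900/2079 ≈ 91.823
Max retention: S = 1000/(190900/2079) − 10 = 1700/1909 in (≈ 0.891 in)
Ia = 0.2S: 0.2·0.891 = 0.178 in (exactly 340/1909)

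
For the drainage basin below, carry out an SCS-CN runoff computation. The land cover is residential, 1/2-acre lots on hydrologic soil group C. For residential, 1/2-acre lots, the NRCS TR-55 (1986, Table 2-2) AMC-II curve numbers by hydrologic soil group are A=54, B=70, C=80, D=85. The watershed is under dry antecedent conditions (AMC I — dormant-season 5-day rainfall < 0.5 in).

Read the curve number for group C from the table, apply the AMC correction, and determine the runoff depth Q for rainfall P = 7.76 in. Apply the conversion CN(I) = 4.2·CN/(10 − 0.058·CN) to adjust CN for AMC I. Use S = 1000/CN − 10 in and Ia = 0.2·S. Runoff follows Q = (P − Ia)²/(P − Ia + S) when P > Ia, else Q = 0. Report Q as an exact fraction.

Q = 11895601/3451350 in ≈ 3.447 in

NRCS table: residential, 1/2-acre lots, soil group C → CN(II) = 80
Dry (AMC I): CN(I) = 4.2·80/(10 − 0.058·80) = 336/(134/25) = 4200/67 ≈ 62.687
S = 1000/(4200/67) − 10 = 125/21 in ≈ 5.952 in
Initial abstraction Ia = S/5 = (125/21)/5 = 25/21 ≈ 1.190 in
Excess rainfall: 7.760 − 1.190 = 6.570 in; P > Ia so Q > 0
Q = (3449/525)²/((3449/525) + 125/21) = (11895601/275625)/(6574/525) = 11895601/3451350 in ≈ 3.447 in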